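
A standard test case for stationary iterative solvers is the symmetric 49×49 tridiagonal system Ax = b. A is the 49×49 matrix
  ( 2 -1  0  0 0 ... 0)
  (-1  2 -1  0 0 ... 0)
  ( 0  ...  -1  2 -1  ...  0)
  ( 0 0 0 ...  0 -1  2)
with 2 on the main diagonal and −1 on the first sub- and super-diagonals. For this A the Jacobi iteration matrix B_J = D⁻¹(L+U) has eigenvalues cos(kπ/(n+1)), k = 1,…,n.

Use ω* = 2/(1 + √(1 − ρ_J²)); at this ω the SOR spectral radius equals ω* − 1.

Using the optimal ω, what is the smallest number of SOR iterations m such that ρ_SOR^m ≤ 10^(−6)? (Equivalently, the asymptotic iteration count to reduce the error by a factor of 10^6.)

m = 110

n=49: λ(B_J) = 1 − λ(A)/2 = cos(kπ/50); k=1 gives ρ_J = 0.9980267.
√(1−ρ_J²) = |sin(π/50)| = 0.0627905
Young: ω* = 2/(1+√(1−ρ_J²)) = 2/(1+0.0627905) = 2/1.0627905 = 1.8818384.
Hence ρ(B_{ω*}) = 1.8818384 − 1 = 0.8818384.
m ≥ 6·ln10 / (−ln 0.8818384) = 109.868; smallest integer m = 110.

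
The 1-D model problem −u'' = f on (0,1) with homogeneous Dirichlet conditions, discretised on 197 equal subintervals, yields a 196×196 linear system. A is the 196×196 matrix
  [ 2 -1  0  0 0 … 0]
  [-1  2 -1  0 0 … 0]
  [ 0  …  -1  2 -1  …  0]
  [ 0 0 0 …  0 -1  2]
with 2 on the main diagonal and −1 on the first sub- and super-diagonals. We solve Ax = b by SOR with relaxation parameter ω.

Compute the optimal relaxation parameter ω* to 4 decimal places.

ω* = 1.9686

ρ_J = max_k |cos(kπ/197)| = cos(π/197) = 0.9999
√(1−ρ_J²) = |sin(π/197)| = 0.01595
[ω*] 2 ÷ (1 + 0.01595) = 2 ÷ 1.01595 = 1.9686.
[ρ_SOR] ω* − 1 = 0.9686.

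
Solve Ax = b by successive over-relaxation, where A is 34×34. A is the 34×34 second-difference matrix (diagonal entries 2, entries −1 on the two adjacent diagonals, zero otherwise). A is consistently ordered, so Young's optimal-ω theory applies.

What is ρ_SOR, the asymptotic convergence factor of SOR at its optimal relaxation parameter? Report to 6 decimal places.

ρ_SOR = 0.835470

[ρ_J] n=34: ρ(B_J) = cos(π/(n+1)) = cos(π/35) = 0.995974.
root = sin(π/35) = 0.0896393  (since 1−cos² = sin²).
Then 2/(1+√(1−ρ_J²)) = 2/(1+0.0896393); ω* = 2/1.0896393 = 1.835470.
and ρ(B_{ω*}) = 1.835470 − 1 = 0.835470.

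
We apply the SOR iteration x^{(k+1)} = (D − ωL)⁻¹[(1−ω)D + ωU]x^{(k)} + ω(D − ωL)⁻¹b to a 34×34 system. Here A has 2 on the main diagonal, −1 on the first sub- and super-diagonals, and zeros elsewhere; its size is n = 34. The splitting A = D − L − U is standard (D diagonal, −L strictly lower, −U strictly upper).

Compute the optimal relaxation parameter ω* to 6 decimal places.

½·tridiag(1,0,1) at n=34: λ_k = cos(kπ/35); max |λ| at k=1 ⇒ ρ_J = cos(π/35) ≈ 0.995974.
1 − cos²(π/35) = sin²(π/35) ⇒ √(1−ρ_J²) = sin(π/35) = 0.0896393.
[ω*] 2 ÷ (1 + 0.0896393) = 2 ÷ 1.0896393 = 1.835470.
ρ_SOR = ω* − 1 ≈ 0.835470.

ω* = 1.835470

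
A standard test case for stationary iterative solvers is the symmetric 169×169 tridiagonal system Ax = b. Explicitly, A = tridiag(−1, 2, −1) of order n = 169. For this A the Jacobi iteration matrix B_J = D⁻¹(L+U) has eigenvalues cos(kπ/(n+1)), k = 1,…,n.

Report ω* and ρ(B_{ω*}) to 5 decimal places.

½·tridiag(1,0,1) at n=169: λ_k = cos(kπ/170); max |λ| at k=1 ⇒ ρ_J = cos(π/170) ≈ 0.99983.
1 − cos²(π/170) = sin²(π/170) ⇒ √(1−ρ_J²) = sin(π/170) = 0.018479.
ω* = 2 / (1 + 0.018479) = 2 / 1.018479 ≈ 1.96371.
ρ_SOR = ω* − 1 ≈ 0.96371.

ω* = 1.96371, ρ_SOR = 0.96371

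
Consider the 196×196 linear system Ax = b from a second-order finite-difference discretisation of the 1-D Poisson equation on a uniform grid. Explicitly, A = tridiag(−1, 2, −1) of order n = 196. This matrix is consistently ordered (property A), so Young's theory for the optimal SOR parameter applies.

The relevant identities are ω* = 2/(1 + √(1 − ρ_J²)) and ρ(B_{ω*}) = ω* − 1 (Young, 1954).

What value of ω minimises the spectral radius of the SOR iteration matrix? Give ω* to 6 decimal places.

ω* = 1.968608

With n=196, ρ(Jacobi) = cos(π/197) = 0.999873.
√(1−ρ_J²) = |sin(π/197)| = 0.0159465
So ω* = 2/1.0159465 = 1.968608 (Young).
Hence ρ(B_{ω*}) = 1.968608 − 1 = 0.968608.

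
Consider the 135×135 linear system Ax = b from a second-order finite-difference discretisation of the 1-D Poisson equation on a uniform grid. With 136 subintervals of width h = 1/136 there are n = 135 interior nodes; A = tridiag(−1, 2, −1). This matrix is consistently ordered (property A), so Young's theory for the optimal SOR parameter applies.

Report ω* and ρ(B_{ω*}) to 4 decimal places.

ω* = 1.9548, ρ_SOR = 0.9548

B_J for the 135×135 system has eigenvalues cos(kπ/136); ρ_J = cos(π/136) = 0.9997.
√(1 − cos²(π/136)) = sin(π/136) ≈ 0.02310.
ω* = 2/(1 + 0.02310) = 2/1.02310 = 1.9548.
Hence ρ(B_{ω*}) = 1.9548 − 1 = 0.9548.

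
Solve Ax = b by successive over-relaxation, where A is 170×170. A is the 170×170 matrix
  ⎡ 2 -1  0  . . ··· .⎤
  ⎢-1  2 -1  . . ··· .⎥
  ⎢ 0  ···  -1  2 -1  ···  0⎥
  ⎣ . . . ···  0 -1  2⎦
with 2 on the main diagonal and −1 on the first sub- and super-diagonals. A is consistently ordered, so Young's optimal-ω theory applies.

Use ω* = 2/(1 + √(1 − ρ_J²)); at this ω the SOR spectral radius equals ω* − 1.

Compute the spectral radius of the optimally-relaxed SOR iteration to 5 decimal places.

ρ_SOR = 0.96392

B_J for the 170×170 system has eigenvalues cos(kπ/171); ρ_J = cos(π/171) = 0.99983.
√(1−ρ_J²) simplifies to sin(π/171) = 0.018371.
ω* = 2 / (1 + 0.018371) = 2 / 1.018371 ≈ 1.96392.
ρ_SOR = ω* − 1 ≈ 0.96392.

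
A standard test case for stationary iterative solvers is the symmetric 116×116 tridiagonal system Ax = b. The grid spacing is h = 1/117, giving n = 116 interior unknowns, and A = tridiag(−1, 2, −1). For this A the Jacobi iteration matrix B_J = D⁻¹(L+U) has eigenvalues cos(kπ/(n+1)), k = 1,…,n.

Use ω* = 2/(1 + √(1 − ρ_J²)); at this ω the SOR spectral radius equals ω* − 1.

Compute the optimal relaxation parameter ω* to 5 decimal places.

ω* = 1.94771

With n=116, ρ(Jacobi) = cos(π/117) = 0.99964.
√(1−ρ_J²) = |sin(π/117)| = 0.026848
Then 2/(1+√(1−ρ_J²)) = 2/(1+0.026848); ω* = 2/1.026848 = 1.94771.
[ρ_SOR] ω* − 1 = 0.94771.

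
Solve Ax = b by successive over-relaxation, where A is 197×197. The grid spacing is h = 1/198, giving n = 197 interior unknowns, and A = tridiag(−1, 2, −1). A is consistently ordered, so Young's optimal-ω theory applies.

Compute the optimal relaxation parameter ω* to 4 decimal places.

ω* = 1.9688

[ρ_J] n=197: ρ(B_J) = cos(π/(n+1)) = cos(π/198) = 0.9999.
root = sin(π/198) = 0.01587  (since 1−cos² = sin²).
ω* = 2 / (1 + 0.01587) = 2 / 1.01587 ≈ 1.9688.
ρ(B_{ω*}) = ω*−1 = 0.9688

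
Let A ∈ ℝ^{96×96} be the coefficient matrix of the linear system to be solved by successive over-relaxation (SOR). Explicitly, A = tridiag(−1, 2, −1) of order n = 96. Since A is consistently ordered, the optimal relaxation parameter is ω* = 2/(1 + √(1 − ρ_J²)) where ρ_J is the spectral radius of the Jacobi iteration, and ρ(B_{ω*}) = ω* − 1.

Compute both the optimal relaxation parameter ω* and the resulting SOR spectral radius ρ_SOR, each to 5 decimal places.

B_J for the 96×96 system has eigenvalues cos(kπ/97); ρ_J = cos(π/97) = 0.99948.
√(1−ρ_J²) simplifies to sin(π/97) = 0.032382.
ω* = 2/(1 + 0.032382) = 2/1.032382 = 1.93727.
ρ_SOR = ω* − 1 = 1.93727 − 1 = 0.93727.

ω* = 1.93727, ρ_SOR = 0.93727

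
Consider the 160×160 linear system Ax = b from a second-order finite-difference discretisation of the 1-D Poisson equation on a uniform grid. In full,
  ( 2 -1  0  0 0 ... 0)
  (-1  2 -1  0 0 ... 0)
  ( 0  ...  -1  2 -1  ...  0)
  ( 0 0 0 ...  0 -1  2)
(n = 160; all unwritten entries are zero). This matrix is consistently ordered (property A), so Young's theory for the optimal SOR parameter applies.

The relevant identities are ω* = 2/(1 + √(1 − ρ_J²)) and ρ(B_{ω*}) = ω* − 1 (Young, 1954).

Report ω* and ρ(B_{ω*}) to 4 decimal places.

ω* = 1.9617, ρ_SOR = 0.9617

With n=160, ρ(Jacobi) = cos(π/161) = 0.9998.
1 − cos²(π/161) = sin²(π/161) ⇒ √(1−ρ_J²) = sin(π/161) = 0.01951.
ω* = 2/(1+0.01951) = 1.9617
Hence ρ(B_{ω*}) = 1.9617 − 1 = 0.9617.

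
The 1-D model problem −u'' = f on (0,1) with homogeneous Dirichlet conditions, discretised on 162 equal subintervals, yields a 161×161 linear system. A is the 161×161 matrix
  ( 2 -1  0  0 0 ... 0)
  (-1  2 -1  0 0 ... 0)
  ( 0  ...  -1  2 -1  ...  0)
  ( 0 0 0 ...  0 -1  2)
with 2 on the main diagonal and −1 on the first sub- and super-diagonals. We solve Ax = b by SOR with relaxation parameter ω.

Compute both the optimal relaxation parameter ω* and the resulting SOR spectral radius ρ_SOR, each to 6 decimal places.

spectrum of D⁻¹(L+U) = {cos(kπ/162) : 1≤k≤161}; ρ_J = cos(π/162) = 0.999812.
√(1−ρ_J²) = |sin(π/162)| = 0.0193913
ω* = 2/(1 + 0.0193913) = 2/1.0193913 = 1.961955.
ρ(B_{ω*}) = ω*−1 = 0.961955

ω* = 1.961955, ρ_SOR = 0.961955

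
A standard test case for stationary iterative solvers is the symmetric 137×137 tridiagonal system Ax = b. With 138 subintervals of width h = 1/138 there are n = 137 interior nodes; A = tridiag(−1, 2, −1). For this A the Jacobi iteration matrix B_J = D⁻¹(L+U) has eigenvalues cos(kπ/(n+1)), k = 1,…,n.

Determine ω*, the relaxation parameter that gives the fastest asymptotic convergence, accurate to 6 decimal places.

ρ_J = max_k |cos(kπ/138)| = cos(π/138) = 0.999741
√(1 − cos²(π/138)) = sin(π/138) ≈ 0.0227632.
ω* = 2 / (1 + 0.0227632) = 2 / 1.0227632 ≈ 1.955487.
Hence ρ(B_{ω*}) = 1.955487 − 1 = 0.955487.

ω* = 1.955487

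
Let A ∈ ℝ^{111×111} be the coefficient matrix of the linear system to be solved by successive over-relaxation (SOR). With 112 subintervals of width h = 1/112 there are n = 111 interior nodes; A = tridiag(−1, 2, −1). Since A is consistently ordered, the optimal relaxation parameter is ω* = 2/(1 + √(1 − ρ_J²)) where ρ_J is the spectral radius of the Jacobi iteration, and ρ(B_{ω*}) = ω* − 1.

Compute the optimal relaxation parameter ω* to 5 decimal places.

B_J for the 111×111 system has eigenvalues cos(kπ/112); ρ_J = cos(π/112) = 0.99961.
√(1 − cos²(π/112)) = sin(π/112) ≈ 0.028046.
ω* = 2/(1+0.028046) = 1.94544
ρ_SOR = ω* − 1 = 1.94544 − 1 = 0.94544.

ω* = 1.94544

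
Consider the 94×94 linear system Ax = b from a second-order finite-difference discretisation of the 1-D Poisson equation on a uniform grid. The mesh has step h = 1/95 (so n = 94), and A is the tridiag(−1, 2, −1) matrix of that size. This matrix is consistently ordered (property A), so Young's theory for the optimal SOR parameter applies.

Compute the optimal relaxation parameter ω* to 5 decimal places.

n=94: λ(B_J) = 1 − λ(A)/2 = cos(kπ/95); k=1 gives ρ_J = 0.99945.
1 − cos²(π/95) = sin²(π/95) ⇒ √(1−ρ_J²) = sin(π/95) = 0.033063.
So ω* = 2/1.033063 = 1.93599 (Young).
ρ(B_{ω*}) = ω*−1 = 0.93599

ω* = 1.93599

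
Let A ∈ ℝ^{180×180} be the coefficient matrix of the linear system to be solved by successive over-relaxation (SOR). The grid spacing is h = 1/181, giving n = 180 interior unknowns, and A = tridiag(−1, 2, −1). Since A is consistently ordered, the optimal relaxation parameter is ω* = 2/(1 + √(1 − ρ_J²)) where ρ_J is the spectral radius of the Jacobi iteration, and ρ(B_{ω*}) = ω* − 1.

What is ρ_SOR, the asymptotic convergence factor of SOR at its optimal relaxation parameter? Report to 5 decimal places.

ρ_SOR = 0.96588

With n=180, ρ(Jacobi) = cos(π/181) = 0.99985.
root = sin(π/181) = 0.017356  (since 1−cos² = sin²).
Then 2/(1+√(1−ρ_J²)) = 2/(1+0.017356); ω* = 2/1.017356 = 1.96588.
At ω = 1.96588 every |λ(B_ω)| = ω−1, so ρ_SOR = 0.96588.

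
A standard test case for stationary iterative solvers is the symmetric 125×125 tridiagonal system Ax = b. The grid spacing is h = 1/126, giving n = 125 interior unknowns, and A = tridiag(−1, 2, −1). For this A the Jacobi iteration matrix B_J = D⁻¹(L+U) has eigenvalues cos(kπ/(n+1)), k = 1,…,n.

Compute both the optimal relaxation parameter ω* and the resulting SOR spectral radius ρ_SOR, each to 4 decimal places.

½·tridiag(1,0,1) at n=125: λ_k = cos(kπ/126); max |λ| at k=1 ⇒ ρ_J = cos(π/126) ≈ 0.9997.
√(1−ρ_J²) simplifies to sin(π/126) = 0.02493.
[ω*] 2 ÷ (1 + 0.02493) = 2 ÷ 1.02493 = 1.9514.
Hence ρ(B_{ω*}) = 1.9514 − 1 = 0.9514.

ω* = 1.9514, ρ_SOR = 0.9514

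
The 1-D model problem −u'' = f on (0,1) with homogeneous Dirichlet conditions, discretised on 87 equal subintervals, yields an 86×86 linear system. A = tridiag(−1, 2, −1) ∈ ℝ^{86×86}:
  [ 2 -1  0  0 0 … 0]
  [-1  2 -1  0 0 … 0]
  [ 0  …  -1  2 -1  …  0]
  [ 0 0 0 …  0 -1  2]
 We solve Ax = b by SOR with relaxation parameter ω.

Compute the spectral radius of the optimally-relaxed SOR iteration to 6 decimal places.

ρ_SOR = 0.930311

B_J for the 86×86 system has eigenvalues cos(kπ/87); ρ_J = cos(π/87) = 0.999348.
1 − cos²(π/87) = sin²(π/87) ⇒ √(1−ρ_J²) = sin(π/87) = 0.0361024.
Young: ω* = 2/(1+√(1−ρ_J²)) = 2/(1+0.0361024) = 2/1.0361024 = 1.930311.
ρ(B_{ω*}) = ω*−1 = 0.930311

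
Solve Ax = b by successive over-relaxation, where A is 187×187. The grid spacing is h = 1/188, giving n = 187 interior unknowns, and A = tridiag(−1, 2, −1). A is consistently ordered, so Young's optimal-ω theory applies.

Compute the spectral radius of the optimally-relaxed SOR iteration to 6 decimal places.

ρ_J = max_k |cos(kπ/188)| = cos(π/188) = 0.999860
√(1 − cos²(π/188)) = sin(π/188) ≈ 0.0167098.
Young: ω* = 2/(1+√(1−ρ_J²)) = 2/(1+0.0167098) = 2/1.0167098 = 1.967130.
ρ(B_{ω*}) = ω*−1 = 0.967130

ρ_SOR = 0.967130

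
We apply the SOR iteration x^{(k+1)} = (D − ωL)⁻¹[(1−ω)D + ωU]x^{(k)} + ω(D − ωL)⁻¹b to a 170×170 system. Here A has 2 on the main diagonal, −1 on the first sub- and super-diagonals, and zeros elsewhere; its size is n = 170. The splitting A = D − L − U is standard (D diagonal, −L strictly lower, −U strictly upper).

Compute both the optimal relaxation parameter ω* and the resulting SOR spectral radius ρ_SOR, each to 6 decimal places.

B_J for the 170×170 system has eigenvalues cos(kπ/171); ρ_J = cos(π/171) = 0.999831.
√(1−ρ_J²) = |sin(π/171)| = 0.0183709
[ω*] 2 ÷ (1 + 0.0183709) = 2 ÷ 1.0183709 = 1.963921.
[ρ_SOR] ω* − 1 = 0.963921.

ω* = 1.963921, ρ_SOR = 0.963921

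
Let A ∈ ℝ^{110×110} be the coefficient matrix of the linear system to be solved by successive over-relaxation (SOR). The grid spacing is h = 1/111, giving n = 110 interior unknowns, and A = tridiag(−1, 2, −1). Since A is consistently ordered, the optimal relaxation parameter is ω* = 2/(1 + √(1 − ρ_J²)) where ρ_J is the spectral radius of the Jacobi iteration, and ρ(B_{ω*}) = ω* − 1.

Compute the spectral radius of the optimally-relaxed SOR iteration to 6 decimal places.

[ρ_J] n=110: ρ(B_J) = cos(π/(n+1)) = cos(π/111) = 0.999600.
1 − cos²(π/111) = sin²(π/111) ⇒ √(1−ρ_J²) = sin(π/111) = 0.0282989.
Young: ω* = 2/(1+√(1−ρ_J²)) = 2/(1+0.0282989) = 2/1.0282989 = 1.944960.
[ρ_SOR] ω* − 1 = 0.944960.

ρ_SOR = 0.944960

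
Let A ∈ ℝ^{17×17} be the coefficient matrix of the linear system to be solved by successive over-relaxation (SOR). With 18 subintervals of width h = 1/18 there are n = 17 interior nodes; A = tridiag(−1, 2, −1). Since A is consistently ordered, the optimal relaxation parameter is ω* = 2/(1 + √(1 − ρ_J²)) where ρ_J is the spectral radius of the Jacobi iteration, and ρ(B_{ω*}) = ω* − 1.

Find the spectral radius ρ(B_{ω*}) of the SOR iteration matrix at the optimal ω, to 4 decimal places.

spectrum of D⁻¹(L+U) = {cos(kπ/18) : 1≤k≤17}; ρ_J = cos(π/18) = 0.9848.
1 − cos²(π/18) = sin²(π/18) ⇒ √(1−ρ_J²) = sin(π/18) = 0.17365.
Then 2/(1+√(1−ρ_J²)) = 2/(1+0.17365); ω* = 2/1.17365 = 1.7041.
and ρ(B_{ω*}) = 1.7041 − 1 = 0.7041.

ρ_SOR = 0.7041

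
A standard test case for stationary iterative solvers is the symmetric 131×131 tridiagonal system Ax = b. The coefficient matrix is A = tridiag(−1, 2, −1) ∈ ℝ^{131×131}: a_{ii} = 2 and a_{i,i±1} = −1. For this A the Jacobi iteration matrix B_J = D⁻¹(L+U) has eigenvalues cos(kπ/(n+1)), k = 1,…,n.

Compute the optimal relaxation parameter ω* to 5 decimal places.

B_J for the 131×131 system has eigenvalues cos(kπ/132); ρ_J = cos(π/132) = 0.99972.
√(1−ρ_J²) = |sin(π/132)| = 0.023798
So ω* = 2/1.023798 = 1.95351 (Young).
At ω = 1.95351 every |λ(B_ω)| = ω−1, so ρ_SOR = 0.95351.

ω* = 1.95351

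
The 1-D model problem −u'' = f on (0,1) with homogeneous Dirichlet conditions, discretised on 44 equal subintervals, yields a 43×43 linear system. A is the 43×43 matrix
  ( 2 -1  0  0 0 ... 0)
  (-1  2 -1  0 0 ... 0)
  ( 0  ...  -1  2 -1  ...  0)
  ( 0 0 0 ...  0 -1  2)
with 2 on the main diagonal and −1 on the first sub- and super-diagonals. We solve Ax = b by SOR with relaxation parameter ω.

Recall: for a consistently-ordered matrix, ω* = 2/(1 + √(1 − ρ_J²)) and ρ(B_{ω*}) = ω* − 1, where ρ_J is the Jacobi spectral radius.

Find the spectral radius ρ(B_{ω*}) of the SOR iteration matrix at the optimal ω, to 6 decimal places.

ρ_SOR = 0.866822

With n=43, ρ(Jacobi) = cos(π/44) = 0.997452.
√(1−ρ_J²) = |sin(π/44)| = 0.0713392
So ω* = 2/1.0713392 = 1.866822 (Young).
Hence ρ(B_{ω*}) = 1.866822 − 1 = 0.866822.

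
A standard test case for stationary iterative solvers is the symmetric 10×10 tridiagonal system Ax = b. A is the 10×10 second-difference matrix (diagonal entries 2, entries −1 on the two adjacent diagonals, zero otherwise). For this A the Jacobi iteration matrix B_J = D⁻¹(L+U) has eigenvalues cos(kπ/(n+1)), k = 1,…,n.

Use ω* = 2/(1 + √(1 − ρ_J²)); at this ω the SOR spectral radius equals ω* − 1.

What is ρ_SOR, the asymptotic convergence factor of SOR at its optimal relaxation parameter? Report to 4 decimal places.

ρ_SOR = 0.5604

B_J for the 10×10 system has eigenvalues cos(kπ/11); ρ_J = cos(π/11) = 0.9595.
1 − cos²(π/11) = sin²(π/11) ⇒ √(1−ρ_J²) = sin(π/11) = 0.28173.
Young: ω* = 2/(1+√(1−ρ_J²)) = 2/(1+0.28173) = 2/1.28173 = 1.5604.
Hence ρ(B_{ω*}) = 1.5604 − 1 = 0.5604.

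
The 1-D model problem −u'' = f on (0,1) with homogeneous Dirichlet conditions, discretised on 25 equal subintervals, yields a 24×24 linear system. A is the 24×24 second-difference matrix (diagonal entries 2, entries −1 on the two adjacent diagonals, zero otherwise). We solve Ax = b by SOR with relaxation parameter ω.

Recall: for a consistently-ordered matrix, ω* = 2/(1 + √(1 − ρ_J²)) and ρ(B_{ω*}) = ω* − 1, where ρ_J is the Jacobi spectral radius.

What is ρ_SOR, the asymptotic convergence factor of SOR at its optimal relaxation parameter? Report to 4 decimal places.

ρ_J = max_k |cos(kπ/25)| = cos(π/25) = 0.9921
√(1−ρ_J²) simplifies to sin(π/25) = 0.12533.
Young: ω* = 2/(1+√(1−ρ_J²)) = 2/(1+0.12533) = 2/1.12533 = 1.7773.
ρ_SOR = ω* − 1 = 1.7773 − 1 = 0.7773.

ρ_SOR = 0.7773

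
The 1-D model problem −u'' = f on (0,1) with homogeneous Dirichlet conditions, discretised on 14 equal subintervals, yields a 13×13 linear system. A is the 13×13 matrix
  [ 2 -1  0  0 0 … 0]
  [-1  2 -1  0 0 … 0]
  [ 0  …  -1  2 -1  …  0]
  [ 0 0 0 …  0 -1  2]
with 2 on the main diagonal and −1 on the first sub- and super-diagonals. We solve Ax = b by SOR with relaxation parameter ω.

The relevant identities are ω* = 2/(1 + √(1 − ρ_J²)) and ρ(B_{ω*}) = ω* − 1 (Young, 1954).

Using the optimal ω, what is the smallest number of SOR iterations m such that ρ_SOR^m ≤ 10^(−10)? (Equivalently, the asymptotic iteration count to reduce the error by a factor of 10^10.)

ρ_J = max_k |cos(kπ/14)| = cos(π/14) = 0.9749279
1 − cos²(π/14) = sin²(π/14) ⇒ √(1−ρ_J²) = sin(π/14) = 0.2225209.
ω* = 2/(1+0.2225209) = 1.6359639
ρ_SOR = ω* − 1 = 1.6359639 − 1 = 0.6359639.
For 10 digits: m = 10·ln10 / (−ln 0.6359639) = 23.0259/0.452613 = 50.873; round up → m = 51.

m = 51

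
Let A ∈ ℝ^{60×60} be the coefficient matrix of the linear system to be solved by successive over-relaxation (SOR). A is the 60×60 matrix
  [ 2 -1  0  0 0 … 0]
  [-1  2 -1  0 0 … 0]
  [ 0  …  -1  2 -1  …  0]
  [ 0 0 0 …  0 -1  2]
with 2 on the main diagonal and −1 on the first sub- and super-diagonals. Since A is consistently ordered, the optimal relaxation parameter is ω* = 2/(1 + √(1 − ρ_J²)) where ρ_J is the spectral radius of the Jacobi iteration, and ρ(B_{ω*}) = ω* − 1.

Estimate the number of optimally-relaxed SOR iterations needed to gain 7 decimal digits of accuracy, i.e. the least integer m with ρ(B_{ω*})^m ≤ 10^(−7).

spectrum of D⁻¹(L+U) = {cos(kπ/61) : 1≤k≤60}; ρ_J = cos(π/61) = 0.9986741.
root = sin(π/61) = 0.0514788  (since 1−cos² = sin²).
ω* = 2/(1 + 0.0514788) = 2/1.0514788 = 1.9020830.
ρ(B_{ω*}) = ω*−1 = 0.9020830
7·ln10 = 16.1181; −ln(0.9020830) = 0.103049; m = ⌈16.1181/0.103049⌉ = ⌈156.412⌉ = 157.

m = 157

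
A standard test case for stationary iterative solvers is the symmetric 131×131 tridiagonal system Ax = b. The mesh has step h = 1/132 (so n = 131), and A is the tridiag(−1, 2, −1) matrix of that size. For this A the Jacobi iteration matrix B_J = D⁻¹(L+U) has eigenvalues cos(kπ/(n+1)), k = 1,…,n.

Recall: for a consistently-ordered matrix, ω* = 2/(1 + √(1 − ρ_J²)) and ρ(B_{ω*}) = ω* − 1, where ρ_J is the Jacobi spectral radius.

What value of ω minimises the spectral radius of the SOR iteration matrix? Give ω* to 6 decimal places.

spectrum of D⁻¹(L+U) = {cos(kπ/132) : 1≤k≤131}; ρ_J = cos(π/132) = 0.999717.
root = sin(π/132) = 0.0237977  (since 1−cos² = sin²).
[ω*] 2 ÷ (1 + 0.0237977) = 2 ÷ 1.0237977 = 1.953511.
ρ_SOR = ω* − 1 ≈ 0.953511.

ω* = 1.953511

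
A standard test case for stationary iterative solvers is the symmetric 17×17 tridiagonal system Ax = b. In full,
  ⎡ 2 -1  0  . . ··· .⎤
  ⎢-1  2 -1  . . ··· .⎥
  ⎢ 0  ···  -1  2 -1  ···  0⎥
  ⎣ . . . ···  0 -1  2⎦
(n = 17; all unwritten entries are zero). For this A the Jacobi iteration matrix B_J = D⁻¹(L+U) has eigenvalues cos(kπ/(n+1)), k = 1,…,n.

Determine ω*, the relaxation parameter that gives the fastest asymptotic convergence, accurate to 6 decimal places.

n=17: λ(B_J) = 1 − λ(A)/2 = cos(kπ/18); k=1 gives ρ_J = 0.984808.
1 − cos²(π/18) = sin²(π/18) ⇒ √(1−ρ_J²) = sin(π/18) = 0.1736482.
ω* = 2/(1 + 0.1736482) = 2/1.1736482 = 1.704088.
[ρ_SOR] ω* − 1 = 0.704088.

ω* = 1.704088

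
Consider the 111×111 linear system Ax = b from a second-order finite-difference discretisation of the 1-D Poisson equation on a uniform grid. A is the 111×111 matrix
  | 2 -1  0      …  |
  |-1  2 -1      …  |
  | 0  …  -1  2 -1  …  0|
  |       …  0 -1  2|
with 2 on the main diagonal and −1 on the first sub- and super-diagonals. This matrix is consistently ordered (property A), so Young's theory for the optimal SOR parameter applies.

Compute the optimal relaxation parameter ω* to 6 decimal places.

[ρ_J] n=111: ρ(B_J) = cos(π/(n+1)) = cos(π/112) = 0.999607.
√(1−ρ_J²) = |sin(π/112)| = 0.0280463
ω* = 2/(1 + 0.0280463) = 2/1.0280463 = 1.945438.
At ω = 1.945438 every |λ(B_ω)| = ω−1, so ρ_SOR = 0.945438.

ω* = 1.945438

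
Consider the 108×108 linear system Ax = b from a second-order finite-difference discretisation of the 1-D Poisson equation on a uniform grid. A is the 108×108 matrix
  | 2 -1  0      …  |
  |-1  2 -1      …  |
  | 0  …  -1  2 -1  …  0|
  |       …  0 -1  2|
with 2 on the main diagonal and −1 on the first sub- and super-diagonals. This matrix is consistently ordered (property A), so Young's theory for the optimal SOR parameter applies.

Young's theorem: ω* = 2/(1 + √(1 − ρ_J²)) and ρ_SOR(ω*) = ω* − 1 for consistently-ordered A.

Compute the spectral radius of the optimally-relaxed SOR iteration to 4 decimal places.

With n=108, ρ(Jacobi) = cos(π/109) = 0.9996.
√(1−ρ_J²) = |sin(π/109)| = 0.02882
ω* = 2 / (1 + 0.02882) = 2 / 1.02882 ≈ 1.9440.
ρ(B_{ω*}) = ω*−1 = 0.9440

ρ_SOR = 0.9440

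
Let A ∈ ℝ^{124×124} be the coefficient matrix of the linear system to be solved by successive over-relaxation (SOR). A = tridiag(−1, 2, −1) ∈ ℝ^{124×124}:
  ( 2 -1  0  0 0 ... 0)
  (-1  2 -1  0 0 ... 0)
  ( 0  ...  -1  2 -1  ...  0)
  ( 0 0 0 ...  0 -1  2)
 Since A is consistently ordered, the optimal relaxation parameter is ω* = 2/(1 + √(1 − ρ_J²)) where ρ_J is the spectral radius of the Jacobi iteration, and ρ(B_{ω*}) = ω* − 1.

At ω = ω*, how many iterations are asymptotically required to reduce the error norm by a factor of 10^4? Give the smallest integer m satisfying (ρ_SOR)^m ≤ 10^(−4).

B_J for the 124×124 system has eigenvalues cos(kπ/125); ρ_J = cos(π/125) = 0.9996842.
√(1−ρ_J²) = |sin(π/125)| = 0.0251301
So ω* = 2/1.0251301 = 1.9509719 (Young).
Hence ρ(B_{ω*}) = 1.9509719 − 1 = 0.9509719.
For 4 digits: m = 4·ln10 / (−ln 0.9509719) = 9.21034/0.0502708 = 183.215; round up → m = 184.

m = 184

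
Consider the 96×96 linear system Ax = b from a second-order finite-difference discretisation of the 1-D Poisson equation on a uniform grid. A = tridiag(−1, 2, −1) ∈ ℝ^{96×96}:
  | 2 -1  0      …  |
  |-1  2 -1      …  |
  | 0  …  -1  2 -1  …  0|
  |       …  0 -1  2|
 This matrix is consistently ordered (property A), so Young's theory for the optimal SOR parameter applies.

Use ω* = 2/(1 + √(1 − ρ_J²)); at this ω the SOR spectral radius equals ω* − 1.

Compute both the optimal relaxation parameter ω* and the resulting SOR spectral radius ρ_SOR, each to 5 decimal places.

½·tridiag(1,0,1) at n=96: λ_k = cos(kπ/97); max |λ| at k=1 ⇒ ρ_J = cos(π/97) ≈ 0.99948.
root = sin(π/97) = 0.032382  (since 1−cos² = sin²).
ω* = 2/(1+0.032382) = 1.93727
and ρ(B_{ω*}) = 1.93727 − 1 = 0.93727.

ω* = 1.93727, ρ_SOR = 0.93727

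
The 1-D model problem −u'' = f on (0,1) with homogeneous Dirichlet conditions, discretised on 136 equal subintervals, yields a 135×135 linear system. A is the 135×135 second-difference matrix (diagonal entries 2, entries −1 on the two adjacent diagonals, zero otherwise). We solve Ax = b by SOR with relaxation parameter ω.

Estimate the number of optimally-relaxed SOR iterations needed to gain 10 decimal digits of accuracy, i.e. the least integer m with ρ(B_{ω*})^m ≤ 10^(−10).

n=135: λ(B_J) = 1 − λ(A)/2 = cos(kπ/136); k=1 gives ρ_J = 0.9997332.
1 − cos²(π/136) = sin²(π/136) ⇒ √(1−ρ_J²) = sin(π/136) = 0.0230979.
ω* = 2/(1 + 0.0230979) = 2/1.0230979 = 1.9548471.
and ρ(B_{ω*}) = 1.9548471 − 1 = 0.9548471.
Need (0.9548471)^m ≤ 10^(−10): m ≥ 10·ln10/|ln 0.9548471| = 23.0259/0.0462041 = 498.352 ⇒ m = 499.

m = 499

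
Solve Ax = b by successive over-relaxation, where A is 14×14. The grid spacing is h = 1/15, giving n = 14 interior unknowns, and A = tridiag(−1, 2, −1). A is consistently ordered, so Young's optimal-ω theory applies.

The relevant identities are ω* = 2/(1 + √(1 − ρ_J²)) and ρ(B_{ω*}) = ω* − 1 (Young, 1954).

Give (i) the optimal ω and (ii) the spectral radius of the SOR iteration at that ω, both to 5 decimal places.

ω* = 1.65575, ρ_SOR = 0.65575

With n=14, ρ(Jacobi) = cos(π/15) = 0.97815.
root = sin(π/15) = 0.207912  (since 1−cos² = sin²).
[ω*] 2 ÷ (1 + 0.207912) = 2 ÷ 1.207912 = 1.65575.
[ρ_SOR] ω* − 1 = 0.65575.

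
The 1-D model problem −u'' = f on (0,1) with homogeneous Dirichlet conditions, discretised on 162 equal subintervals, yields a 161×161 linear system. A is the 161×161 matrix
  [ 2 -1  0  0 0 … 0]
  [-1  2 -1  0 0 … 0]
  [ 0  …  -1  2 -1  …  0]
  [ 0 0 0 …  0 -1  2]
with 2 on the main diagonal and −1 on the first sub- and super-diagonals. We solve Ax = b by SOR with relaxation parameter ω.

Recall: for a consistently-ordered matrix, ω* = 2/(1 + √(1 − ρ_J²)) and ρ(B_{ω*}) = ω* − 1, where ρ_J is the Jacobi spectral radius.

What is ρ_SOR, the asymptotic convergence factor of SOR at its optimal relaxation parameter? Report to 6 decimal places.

½·tridiag(1,0,1) at n=161: λ_k = cos(kπ/162); max |λ| at k=1 ⇒ ρ_J = cos(π/162) ≈ 0.999812.
√(1−ρ_J²) simplifies to sin(π/162) = 0.0193913.
Young: ω* = 2/(1+√(1−ρ_J²)) = 2/(1+0.0193913) = 2/1.0193913 = 1.961955.
Hence ρ(B_{ω*}) = 1.961955 − 1 = 0.961955.

ρ_SOR = 0.961955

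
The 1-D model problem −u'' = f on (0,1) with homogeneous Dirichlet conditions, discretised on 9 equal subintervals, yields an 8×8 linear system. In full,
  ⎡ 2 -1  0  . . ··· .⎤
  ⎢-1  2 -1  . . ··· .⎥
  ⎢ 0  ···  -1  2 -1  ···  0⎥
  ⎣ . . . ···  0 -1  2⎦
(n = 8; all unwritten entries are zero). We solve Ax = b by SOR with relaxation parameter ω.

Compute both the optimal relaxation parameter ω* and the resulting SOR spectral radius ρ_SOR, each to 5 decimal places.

[ρ_J] n=8: ρ(B_J) = cos(π/(n+1)) = cos(π/9) = 0.93969.
√(1−ρ_J²) = |sin(π/9)| = 0.342020
Then 2/(1+√(1−ρ_J²)) = 2/(1+0.342020); ω* = 2/1.342020 = 1.49029.
ρ(B_{ω*}) = ω*−1 = 0.49029

ω* = 1.49029, ρ_SOR = 0.49029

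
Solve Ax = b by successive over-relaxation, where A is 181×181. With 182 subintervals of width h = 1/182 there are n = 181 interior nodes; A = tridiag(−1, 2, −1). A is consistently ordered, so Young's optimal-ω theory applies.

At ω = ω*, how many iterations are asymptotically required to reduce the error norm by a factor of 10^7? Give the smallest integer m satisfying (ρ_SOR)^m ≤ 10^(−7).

m = 467

ρ_J = max_k |cos(kπ/182)| = cos(π/182) = 0.9998510
√(1−ρ_J²) simplifies to sin(π/182) = 0.0172606.
ω* = 2/(1 + 0.0172606) = 2/1.0172606 = 1.9660645.
and ρ(B_{ω*}) = 1.9660645 − 1 = 0.9660645.
Need (0.9660645)^m ≤ 10^(−7): m ≥ 7·ln10/|ln 0.9660645| = 16.1181/0.0345247 = 466.857 ⇒ m = 467.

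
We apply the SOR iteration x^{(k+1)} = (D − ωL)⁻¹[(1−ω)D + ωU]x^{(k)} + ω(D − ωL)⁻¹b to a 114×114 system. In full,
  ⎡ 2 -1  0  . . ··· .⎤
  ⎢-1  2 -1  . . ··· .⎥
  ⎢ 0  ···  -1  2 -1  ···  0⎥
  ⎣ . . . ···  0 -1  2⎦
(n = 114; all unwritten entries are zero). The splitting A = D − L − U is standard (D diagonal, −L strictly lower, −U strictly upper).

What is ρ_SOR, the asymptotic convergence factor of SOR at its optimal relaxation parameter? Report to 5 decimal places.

ρ_J = max_k |cos(kπ/115)| = cos(π/115) = 0.99963
√(1−ρ_J²) = |sin(π/115)| = 0.027315
Then 2/(1+√(1−ρ_J²)) = 2/(1+0.027315); ω* = 2/1.027315 = 1.94682.
ρ_SOR = ω* − 1 = 1.94682 − 1 = 0.94682.

ρ_SOR = 0.94682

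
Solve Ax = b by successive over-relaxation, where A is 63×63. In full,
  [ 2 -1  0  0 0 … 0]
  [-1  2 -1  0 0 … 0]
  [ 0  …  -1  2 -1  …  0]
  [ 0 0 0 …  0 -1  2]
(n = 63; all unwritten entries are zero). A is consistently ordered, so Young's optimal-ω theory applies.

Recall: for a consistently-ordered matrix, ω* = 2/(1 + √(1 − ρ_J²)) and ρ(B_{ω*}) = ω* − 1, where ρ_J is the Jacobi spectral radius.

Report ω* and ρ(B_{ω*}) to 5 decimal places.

With n=63, ρ(Jacobi) = cos(π/64) = 0.99880.
√(1−ρ_J²) = |sin(π/64)| = 0.049068
ω* = 2 / (1 + 0.049068) = 2 / 1.049068 ≈ 1.90645.
ρ_SOR = ω* − 1 ≈ 0.90645.

ω* = 1.90645, ρ_SOR = 0.90645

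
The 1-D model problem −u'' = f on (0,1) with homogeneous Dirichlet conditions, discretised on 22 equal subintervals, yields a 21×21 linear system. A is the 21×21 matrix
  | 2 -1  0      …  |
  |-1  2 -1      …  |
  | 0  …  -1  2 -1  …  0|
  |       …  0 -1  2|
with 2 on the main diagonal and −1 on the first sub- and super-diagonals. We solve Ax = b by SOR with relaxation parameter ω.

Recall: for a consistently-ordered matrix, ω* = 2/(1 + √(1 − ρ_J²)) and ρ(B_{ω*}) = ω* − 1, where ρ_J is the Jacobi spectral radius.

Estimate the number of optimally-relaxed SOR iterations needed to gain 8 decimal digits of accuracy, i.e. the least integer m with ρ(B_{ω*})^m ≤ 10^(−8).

½·tridiag(1,0,1) at n=21: λ_k = cos(kπ/22); max |λ| at k=1 ⇒ ρ_J = cos(π/22) ≈ 0.9898214.
√(1−ρ_J²) simplifies to sin(π/22) = 0.1423148.
ω* = 2/(1+0.1423148) = 1.7508309
[ρ_SOR] ω* − 1 = 0.7508309.
(0.7508309)^m ≤ 10^{−8}  ⇒  m·ln(0.7508309) ≤ −8·ln10  ⇒  m ≥ 64.279  ⇒  m = 65

m = 65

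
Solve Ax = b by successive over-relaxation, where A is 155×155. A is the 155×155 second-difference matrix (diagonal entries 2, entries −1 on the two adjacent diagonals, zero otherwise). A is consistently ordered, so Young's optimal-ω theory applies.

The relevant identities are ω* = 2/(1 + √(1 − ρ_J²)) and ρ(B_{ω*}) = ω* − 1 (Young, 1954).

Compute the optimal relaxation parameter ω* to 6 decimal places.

ω* = 1.960521

[ρ_J] n=155: ρ(B_J) = cos(π/(n+1)) = cos(π/156) = 0.999797.
√(1 − cos²(π/156)) = sin(π/156) ≈ 0.0201371.
ω* = 2/(1+0.0201371) = 1.960521
ρ_SOR = ω* − 1 = 1.960521 − 1 = 0.960521.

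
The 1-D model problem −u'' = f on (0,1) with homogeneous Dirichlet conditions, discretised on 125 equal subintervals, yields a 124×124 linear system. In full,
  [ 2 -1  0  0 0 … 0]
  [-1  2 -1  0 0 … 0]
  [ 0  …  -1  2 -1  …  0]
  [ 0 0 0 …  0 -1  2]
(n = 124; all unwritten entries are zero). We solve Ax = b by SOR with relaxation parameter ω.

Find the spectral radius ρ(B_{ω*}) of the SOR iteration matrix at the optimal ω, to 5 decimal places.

ρ_SOR = 0.95097

n=124: λ(B_J) = 1 − λ(A)/2 = cos(kπ/125); k=1 gives ρ_J = 0.99968.
√(1 − cos²(π/125)) = sin(π/125) ≈ 0.025130.
[ω*] 2 ÷ (1 + 0.025130) = 2 ÷ 1.025130 = 1.95097.
and ρ(B_{ω*}) = 1.95097 − 1 = 0.95097.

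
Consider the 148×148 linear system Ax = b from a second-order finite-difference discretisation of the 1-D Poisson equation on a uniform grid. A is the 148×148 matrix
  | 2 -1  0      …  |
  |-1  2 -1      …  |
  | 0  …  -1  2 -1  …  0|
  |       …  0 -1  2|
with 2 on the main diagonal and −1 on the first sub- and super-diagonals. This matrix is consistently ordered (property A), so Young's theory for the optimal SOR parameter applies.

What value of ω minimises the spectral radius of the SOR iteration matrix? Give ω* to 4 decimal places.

ω* = 1.9587

With n=148, ρ(Jacobi) = cos(π/149) = 0.9998.
root = sin(π/149) = 0.02108  (since 1−cos² = sin²).
Then 2/(1+√(1−ρ_J²)) = 2/(1+0.02108); ω* = 2/1.02108 = 1.9587.
Hence ρ(B_{ω*}) = 1.9587 − 1 = 0.9587.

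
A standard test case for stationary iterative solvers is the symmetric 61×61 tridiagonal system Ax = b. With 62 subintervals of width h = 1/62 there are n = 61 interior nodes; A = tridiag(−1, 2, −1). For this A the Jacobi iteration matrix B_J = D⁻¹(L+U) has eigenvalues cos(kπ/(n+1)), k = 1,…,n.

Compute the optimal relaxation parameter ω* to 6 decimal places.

spectrum of D⁻¹(L+U) = {cos(kπ/62) : 1≤k≤61}; ρ_J = cos(π/62) = 0.998717.
1 − cos²(π/62) = sin²(π/62) ⇒ √(1−ρ_J²) = sin(π/62) = 0.0506492.
[ω*] 2 ÷ (1 + 0.0506492) = 2 ÷ 1.0506492 = 1.903585.
and ρ(B_{ω*}) = 1.903585 − 1 = 0.903585.

ω* = 1.903585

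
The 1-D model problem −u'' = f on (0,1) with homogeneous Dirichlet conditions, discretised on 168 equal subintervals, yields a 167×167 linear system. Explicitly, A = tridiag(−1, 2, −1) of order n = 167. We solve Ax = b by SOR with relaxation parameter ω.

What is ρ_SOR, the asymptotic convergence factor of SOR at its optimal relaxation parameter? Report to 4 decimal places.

[ρ_J] n=167: ρ(B_J) = cos(π/(n+1)) = cos(π/168) = 0.9998.
√(1 − cos²(π/168)) = sin(π/168) ≈ 0.01870.
ω* = 2/(1 + 0.01870) = 2/1.01870 = 1.9633.
ρ_SOR = ω* − 1 ≈ 0.9633.

ρ_SOR = 0.9633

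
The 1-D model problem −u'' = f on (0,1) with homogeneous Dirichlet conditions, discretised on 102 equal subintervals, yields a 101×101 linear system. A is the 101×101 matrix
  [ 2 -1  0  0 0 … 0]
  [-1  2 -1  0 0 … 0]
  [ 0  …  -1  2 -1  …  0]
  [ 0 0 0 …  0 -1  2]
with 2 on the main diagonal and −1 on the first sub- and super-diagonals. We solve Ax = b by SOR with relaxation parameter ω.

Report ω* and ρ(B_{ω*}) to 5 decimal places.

n=101: λ(B_J) = 1 − λ(A)/2 = cos(kπ/102); k=1 gives ρ_J = 0.99953.
√(1 − cos²(π/102)) = sin(π/102) ≈ 0.030795.
[ω*] 2 ÷ (1 + 0.030795) = 2 ÷ 1.030795 = 1.94025.
[ρ_SOR] ω* − 1 = 0.94025.

ω* = 1.94025, ρ_SOR = 0.94025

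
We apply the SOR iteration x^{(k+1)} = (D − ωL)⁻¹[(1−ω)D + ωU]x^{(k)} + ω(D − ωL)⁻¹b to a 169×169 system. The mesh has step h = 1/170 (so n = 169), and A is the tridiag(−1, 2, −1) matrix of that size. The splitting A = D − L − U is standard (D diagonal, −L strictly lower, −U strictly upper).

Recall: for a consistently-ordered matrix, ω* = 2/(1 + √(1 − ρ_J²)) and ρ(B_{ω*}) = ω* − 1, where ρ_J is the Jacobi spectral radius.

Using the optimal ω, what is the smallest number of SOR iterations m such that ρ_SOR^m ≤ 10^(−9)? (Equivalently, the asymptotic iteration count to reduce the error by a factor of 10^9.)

m = 561

[ρ_J] n=169: ρ(B_J) = cos(π/(n+1)) = cos(π/170) = 0.9998293.
1 − cos²(π/170) = sin²(π/170) ⇒ √(1−ρ_J²) = sin(π/170) = 0.0184789.
So ω* = 2/1.0184789 = 1.9637127 (Young).
[ρ_SOR] ω* − 1 = 0.9637127.
(0.9637127)^m ≤ 10^{−9}  ⇒  m·ln(0.9637127) ≤ −9·ln10  ⇒  m ≥ 560.663  ⇒  m = 561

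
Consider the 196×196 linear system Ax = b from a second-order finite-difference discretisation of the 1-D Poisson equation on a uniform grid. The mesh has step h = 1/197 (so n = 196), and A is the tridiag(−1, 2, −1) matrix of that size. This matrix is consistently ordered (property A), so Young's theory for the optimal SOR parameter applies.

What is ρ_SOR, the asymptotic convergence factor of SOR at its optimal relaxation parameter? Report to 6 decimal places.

[ρ_J] n=196: ρ(B_J) = cos(π/(n+1)) = cos(π/197) = 0.999873.
root = sin(π/197) = 0.0159465  (since 1−cos² = sin²).
[ω*] 2 ÷ (1 + 0.0159465) = 2 ÷ 1.0159465 = 1.968608.
ρ(B_{ω*}) = ω*−1 = 0.968608

ρ_SOR = 0.968608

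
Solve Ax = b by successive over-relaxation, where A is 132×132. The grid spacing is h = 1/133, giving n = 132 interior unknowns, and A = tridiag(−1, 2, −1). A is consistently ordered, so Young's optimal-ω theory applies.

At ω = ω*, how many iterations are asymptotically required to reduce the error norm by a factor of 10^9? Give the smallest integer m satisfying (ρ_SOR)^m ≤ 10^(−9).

n=132: λ(B_J) = 1 − λ(A)/2 = cos(kπ/133); k=1 gives ρ_J = 0.9997210.
root = sin(π/133) = 0.0236188  (since 1−cos² = sin²).
[ω*] 2 ÷ (1 + 0.0236188) = 2 ÷ 1.0236188 = 1.9538524.
ρ(B_{ω*}) = ω*−1 = 0.9538524
m ≥ 9·ln10 / (−ln 0.9538524) = 438.623; smallest integer m = 439.

m = 439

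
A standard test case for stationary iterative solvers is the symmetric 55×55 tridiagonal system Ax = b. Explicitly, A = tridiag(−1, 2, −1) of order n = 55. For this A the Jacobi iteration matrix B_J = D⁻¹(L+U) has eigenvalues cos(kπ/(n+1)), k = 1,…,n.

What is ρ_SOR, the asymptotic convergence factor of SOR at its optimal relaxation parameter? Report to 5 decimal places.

B_J for the 55×55 system has eigenvalues cos(kπ/56); ρ_J = cos(π/56) = 0.99843.
√(1−ρ_J²) simplifies to sin(π/56) = 0.056070.
ω* = 2 / (1 + 0.056070) = 2 / 1.056070 ≈ 1.89381.
At ω = 1.89381 every |λ(B_ω)| = ω−1, so ρ_SOR = 0.89381.

ρ_SOR = 0.89381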